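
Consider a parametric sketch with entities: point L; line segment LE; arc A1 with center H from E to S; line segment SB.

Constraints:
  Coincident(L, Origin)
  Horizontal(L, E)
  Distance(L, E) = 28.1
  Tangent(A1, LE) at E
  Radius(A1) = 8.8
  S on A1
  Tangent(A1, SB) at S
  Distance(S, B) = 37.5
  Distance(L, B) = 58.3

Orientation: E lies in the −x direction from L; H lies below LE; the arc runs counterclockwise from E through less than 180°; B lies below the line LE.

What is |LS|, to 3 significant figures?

38.0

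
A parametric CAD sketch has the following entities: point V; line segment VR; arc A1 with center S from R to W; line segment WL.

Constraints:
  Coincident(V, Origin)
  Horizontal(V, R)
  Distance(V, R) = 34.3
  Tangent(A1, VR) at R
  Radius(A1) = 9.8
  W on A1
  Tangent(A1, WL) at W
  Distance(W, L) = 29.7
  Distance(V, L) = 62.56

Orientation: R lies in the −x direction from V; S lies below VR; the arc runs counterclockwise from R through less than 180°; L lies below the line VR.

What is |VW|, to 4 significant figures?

44.44

Checks: |SW| = 9.800 ✓; ∠(SW, WL) = 90.00° ✓; |WL| = 29.70 ✓; |VL| = 62.56 ✓.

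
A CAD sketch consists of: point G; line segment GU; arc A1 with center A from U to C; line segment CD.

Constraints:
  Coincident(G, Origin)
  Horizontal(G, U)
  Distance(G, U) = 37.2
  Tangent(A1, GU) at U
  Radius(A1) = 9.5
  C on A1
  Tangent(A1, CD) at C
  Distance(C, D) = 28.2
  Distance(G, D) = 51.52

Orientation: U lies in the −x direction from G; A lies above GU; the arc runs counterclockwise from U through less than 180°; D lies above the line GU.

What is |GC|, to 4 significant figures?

30.15

Checks: G = (0.00, 0.00) ✓; |GU| = 37.20 ✓; |AC| = 9.500 ✓; ∠(AC, CD) = 90.00° ✓; |CD| = 28.20 ✓; |GD| = 51.52 ✓.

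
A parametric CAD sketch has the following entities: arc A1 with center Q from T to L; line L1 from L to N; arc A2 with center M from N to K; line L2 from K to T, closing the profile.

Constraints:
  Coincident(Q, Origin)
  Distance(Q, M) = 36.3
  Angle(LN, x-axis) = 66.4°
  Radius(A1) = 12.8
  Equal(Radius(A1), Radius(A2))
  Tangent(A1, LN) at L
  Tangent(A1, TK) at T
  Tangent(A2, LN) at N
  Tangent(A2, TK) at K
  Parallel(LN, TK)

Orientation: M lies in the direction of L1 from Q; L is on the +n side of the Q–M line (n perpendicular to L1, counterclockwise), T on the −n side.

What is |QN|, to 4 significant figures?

38.49

The slot axis is L1's direction at 66.4°, so u = (cos 66.4°, sin 66.4°) = (0.4003, 0.9164) and n = (−sin 66.4°, cos 66.4°) = (-0.9164, 0.4003). Q is at the origin and M lies 36.3 along u from Q, so M = 36.3·u = (14.53, 33.26). Tangency of A1 to both parallel lines with radius 12.8 puts L and T at Q ± 12.8·n: L = (-11.73, 5.124), T = (11.73, -5.124). Equal radii place N and K the same way about M: N = M + 12.8·n = (2.803, 38.39), K = M − 12.8·n = (26.26, 28.14). Then |QN| = |N − Q| = 38.49.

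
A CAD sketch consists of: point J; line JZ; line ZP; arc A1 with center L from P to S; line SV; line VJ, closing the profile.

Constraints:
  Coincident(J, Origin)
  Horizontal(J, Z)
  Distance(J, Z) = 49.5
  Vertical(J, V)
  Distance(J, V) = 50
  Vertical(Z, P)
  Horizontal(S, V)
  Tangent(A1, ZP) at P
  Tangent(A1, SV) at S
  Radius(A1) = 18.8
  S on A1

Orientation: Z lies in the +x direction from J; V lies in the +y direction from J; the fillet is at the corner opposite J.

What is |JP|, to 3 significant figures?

58.5

J is at the origin; JZ is horizontal with |JZ| = 49.5 and Z on the +x side, so Z = (49.5, 0.00). J and V share the same x with |JV| = 50.0 and V on the +y side, so V = (0.00, 50.0). The virtual corner opposite J is at (49.5, 50.0). Since A1 is tangent to ZP there, LP ⟂ ZP and A1 meets SV tangentially, so LS is at right angles to SV, with radius 18.8, so the center L sits 18.8 in from both sides at L = (30.7, 31.2). That places the tangent points at P = (49.5, 31.2) on ZP and S = (30.7, 50.0) on SV. Then |JP| = |P − J| = 58.5.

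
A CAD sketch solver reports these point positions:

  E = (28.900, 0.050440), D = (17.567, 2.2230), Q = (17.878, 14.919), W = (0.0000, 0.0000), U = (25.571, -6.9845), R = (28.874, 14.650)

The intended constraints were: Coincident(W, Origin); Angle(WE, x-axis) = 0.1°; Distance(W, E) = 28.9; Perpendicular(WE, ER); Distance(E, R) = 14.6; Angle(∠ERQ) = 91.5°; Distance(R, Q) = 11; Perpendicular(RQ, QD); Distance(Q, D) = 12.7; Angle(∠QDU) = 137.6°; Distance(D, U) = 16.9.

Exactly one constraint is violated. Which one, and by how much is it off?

Distance(D, U) = 16.9 — off by 4.70.

W = (0.00, 0.00) ✓; WE at 0.1000° ✓; |WE| = 28.90 ✓; ∠(WE, ER) = 90.00° ✓; |ER| = 14.60 ✓; ∠ERQ = 91.50° ✓; |RQ| = 11.00 ✓; ∠(RQ, QD) = 90.00° ✓; |QD| = 12.70 ✓; ∠QDU = 137.6° ✓; |DU| = 12.20 ✗.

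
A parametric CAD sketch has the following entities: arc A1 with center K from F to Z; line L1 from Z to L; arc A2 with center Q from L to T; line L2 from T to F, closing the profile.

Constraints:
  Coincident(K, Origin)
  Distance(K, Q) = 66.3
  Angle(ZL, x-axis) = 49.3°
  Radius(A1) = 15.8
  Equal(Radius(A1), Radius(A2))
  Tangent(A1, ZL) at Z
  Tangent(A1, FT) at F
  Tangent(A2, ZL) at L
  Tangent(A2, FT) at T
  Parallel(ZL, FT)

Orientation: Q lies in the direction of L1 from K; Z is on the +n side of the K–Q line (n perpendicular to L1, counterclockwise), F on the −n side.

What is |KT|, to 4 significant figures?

68.16

The slot axis is L1's direction at 49.3°, so u = (cos 49.3°, sin 49.3°) = (0.6521, 0.7581) and n = (−sin 49.3°, cos 49.3°) = (-0.7581, 0.6521). K is at the origin and Q lies 66.3 along u from K, so Q = 66.3·u = (43.23, 50.26). Tangency of A1 to both parallel lines with radius 15.8 puts Z and F at K ± 15.8·n: Z = (-11.98, 10.30), F = (11.98, -10.30). Equal radii place L and T the same way about Q: L = Q + 15.8·n = (31.26, 60.57), T = Q − 15.8·n = (55.21, 39.96). Then |KT| = |T − K| = 68.16.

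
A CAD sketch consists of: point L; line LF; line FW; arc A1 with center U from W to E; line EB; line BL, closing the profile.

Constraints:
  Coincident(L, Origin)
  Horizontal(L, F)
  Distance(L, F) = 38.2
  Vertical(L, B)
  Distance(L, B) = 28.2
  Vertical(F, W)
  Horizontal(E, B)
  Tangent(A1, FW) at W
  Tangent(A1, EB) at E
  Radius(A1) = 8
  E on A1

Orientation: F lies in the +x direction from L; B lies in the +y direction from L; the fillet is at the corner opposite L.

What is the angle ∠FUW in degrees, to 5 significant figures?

68.394°

The virtual corner opposite L is at (38.200, 28.200). Tangency of A1 to FW means the radius UW is perpendicular to FW and tangency of A1 to EB means the radius UE is perpendicular to EB, with radius 8.0, so the center U sits 8.0 in from both sides at U = (30.200, 20.200). That places the tangent points at W = (38.200, 20.200) on FW and E = (30.200, 28.200) on EB. Then cos ∠FUW = UF·UW / (|UF||UW|), giving 68.394°.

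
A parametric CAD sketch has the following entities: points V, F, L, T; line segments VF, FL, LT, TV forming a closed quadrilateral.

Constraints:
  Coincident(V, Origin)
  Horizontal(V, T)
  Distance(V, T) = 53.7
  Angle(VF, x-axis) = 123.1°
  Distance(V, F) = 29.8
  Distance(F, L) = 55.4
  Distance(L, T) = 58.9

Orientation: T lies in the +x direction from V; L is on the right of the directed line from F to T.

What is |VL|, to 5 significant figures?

27.520

V is at the origin; VT is horizontal with |VT| = 53.7 and T in +x, so T = (53.7, 0). VF runs at 123.1° with |VF| = 29.8, so F = (-16.274, 24.964). L is determined by |FL| = 55.4 and |LT| = 58.9 together: it lies at the intersection of circle(F, 55.4) and circle(T, 58.9). With |FT| = 74.294, the foot of the radical line on FT is 34.454 from F and the perpendicular offset is √(55.4² − 34.454²) = 43.383. Taking the right-of-FT solution: L = (1.5999, -27.473).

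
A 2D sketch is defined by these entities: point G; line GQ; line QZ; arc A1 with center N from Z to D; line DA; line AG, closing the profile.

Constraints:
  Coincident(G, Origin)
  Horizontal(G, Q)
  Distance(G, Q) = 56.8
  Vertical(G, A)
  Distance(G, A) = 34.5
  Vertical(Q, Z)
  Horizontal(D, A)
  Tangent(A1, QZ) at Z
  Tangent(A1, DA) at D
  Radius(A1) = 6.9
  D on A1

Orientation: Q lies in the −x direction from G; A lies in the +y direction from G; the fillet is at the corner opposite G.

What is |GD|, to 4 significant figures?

60.67

G is at the origin; G and Q share the same y with |GQ| = 56.8 and Q on the −x side, so Q = (-56.80, 0.000). G and A share the same x with |GA| = 34.5 and A on the +y side, so A = (0.000, 34.50). The virtual corner opposite G is at (-56.80, 34.50). A1 meets QZ tangentially, so NZ is at right angles to QZ and since A1 is tangent to DA there, ND ⟂ DA, with radius 6.9, so the center N sits 6.9 in from both sides at N = (-49.90, 27.60). That places the tangent points at Z = (-56.80, 27.60) on QZ and D = (-49.90, 34.50) on DA. Then |GD| = |D − G| = 60.67.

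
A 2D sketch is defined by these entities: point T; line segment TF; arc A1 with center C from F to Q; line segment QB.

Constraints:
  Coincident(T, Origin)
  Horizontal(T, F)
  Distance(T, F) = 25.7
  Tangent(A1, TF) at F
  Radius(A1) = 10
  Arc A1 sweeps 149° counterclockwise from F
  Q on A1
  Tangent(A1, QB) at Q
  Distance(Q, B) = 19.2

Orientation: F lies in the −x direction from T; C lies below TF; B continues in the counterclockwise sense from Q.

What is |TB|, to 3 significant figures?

31.9

On A1, F sits at bearing 90° from C; a 149° counterclockwise sweep puts Q at bearing 239°, so Q = C + 10.0·(cos 239°, sin 239°) = (-30.9, -18.6). Tangency of A1 to QB means the radius CQ is perpendicular to QB, so QB runs along (−sin 239°, cos 239°); with |QB| = 19.2, B = (-14.4, -28.5). Then |TB| = |B − T| = 31.9.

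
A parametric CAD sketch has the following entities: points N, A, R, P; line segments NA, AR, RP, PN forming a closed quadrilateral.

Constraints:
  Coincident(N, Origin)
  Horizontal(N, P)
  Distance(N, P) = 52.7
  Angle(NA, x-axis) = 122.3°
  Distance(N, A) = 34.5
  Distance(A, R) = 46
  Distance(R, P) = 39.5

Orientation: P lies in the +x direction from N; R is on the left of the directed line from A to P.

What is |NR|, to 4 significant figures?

41.07

Checks: |AR| = 46.00 ✓; |RP| = 39.50 ✓.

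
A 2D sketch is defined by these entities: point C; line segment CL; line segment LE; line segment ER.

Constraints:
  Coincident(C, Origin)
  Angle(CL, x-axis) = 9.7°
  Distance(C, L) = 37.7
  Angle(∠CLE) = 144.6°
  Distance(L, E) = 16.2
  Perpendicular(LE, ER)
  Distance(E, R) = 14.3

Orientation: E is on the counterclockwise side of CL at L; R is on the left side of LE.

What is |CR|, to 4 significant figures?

47.53

C is at the origin; CL runs at 9.7° with length 37.7, so L = 37.7·(cos 9.7°, sin 9.7°) = (37.16, 6.352). ∠CLE = 144.6°, so LE runs at 9.7° + (180° − 144.6°) = 45.10° from the x-axis; with |LE| = 16.2, E = L + 16.2·(cos 45.10°, sin 45.10°) = (48.60, 17.83). LE ⟂ ER; with |ER| = 14.3 on the left of LE, R = E + 14.3·(-0.7083, 0.7059) = (38.47, 27.92). Then |CR| = |R − C| = 47.53.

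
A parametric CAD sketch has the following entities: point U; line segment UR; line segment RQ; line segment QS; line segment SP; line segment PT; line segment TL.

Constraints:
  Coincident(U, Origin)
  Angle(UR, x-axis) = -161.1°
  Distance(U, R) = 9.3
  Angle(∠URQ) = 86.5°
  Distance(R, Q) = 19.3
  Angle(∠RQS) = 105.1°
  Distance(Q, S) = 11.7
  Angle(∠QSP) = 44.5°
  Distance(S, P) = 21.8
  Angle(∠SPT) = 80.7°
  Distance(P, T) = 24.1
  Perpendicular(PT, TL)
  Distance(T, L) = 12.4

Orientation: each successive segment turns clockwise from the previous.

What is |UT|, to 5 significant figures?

33.123

∠QSP = 44.5° gives SP at -105.00° from the x-axis; with |SP| = 21.8, P = (-9.4850, 0.47563). ∠SPT = 80.7° gives PT at 155.70° from the x-axis; with |PT| = 24.1, T = (-31.450, 10.393). Then |UT| = |T − U| = 33.123.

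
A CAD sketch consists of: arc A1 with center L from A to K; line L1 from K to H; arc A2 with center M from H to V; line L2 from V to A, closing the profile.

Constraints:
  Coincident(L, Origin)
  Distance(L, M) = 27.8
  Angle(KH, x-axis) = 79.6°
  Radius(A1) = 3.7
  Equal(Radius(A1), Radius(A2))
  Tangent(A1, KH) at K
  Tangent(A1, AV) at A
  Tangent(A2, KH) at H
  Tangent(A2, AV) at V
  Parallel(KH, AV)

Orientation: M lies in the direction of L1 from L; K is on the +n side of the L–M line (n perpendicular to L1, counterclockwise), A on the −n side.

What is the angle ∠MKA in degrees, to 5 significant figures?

82.419°

The slot axis is L1's direction at 79.6°, so u = (cos 79.6°, sin 79.6°) = (0.18052, 0.98357) and n = (−sin 79.6°, cos 79.6°) = (-0.98357, 0.18052). L is at the origin and M lies 27.8 along u from L, so M = 27.8·u = (5.0184, 27.343). Tangency of A1 to both parallel lines with radius 3.7 puts K and A at L ± 3.7·n: K = (-3.6392, 0.66792), A = (3.6392, -0.66792). Then cos ∠MKA = KM·KA / (|KM||KA|), giving 82.419°.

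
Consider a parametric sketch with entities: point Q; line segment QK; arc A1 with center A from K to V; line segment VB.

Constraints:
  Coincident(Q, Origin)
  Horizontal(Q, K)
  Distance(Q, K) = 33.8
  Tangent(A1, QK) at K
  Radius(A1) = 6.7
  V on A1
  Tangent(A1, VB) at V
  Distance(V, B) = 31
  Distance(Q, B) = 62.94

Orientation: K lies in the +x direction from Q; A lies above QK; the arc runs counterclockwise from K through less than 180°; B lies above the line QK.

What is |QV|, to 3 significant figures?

39.7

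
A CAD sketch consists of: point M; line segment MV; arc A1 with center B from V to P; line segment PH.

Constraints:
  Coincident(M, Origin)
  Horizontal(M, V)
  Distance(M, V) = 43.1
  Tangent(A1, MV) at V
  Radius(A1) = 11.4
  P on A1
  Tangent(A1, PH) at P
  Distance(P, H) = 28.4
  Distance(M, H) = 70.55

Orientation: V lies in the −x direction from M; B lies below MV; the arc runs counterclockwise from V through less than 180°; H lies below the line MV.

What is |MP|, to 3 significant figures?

55.0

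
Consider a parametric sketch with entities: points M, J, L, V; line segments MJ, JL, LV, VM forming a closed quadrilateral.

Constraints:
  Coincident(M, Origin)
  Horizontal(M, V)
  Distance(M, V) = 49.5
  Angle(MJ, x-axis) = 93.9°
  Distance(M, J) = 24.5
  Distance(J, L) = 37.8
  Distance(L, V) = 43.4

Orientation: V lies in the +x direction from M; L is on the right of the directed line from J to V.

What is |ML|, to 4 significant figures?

14.45

M is at the origin; MV is horizontal with |MV| = 49.5 and V in +x, so V = (49.5, 0). MJ runs at 93.9° with |MJ| = 24.5, so J = (-1.666, 24.44). L is determined by |JL| = 37.8 and |LV| = 43.4 together: it lies at the intersection of circle(J, 37.8) and circle(V, 43.4). With |JV| = 56.71, the foot of the radical line on JV is 24.34 from J and the perpendicular offset is √(37.8² − 24.34²) = 28.92. Taking the right-of-JV solution: L = (7.834, -12.14).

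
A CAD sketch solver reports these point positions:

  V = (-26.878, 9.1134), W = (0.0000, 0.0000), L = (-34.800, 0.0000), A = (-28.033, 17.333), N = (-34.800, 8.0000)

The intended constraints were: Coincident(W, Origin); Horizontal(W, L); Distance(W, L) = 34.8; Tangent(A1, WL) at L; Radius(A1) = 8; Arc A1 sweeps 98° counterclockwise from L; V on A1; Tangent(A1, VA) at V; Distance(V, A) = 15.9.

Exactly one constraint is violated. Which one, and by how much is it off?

Distance(V, A) = 15.9 — off by 7.60.

W = (0.00, 0.00) ✓; W.y = 0.00, L.y = 0.00 ✓; |WL| = 34.80 ✓; ∠(NL, LW) = 90.00° ✓; |NL| = 8.000 ✓; bearing(N→V) − bearing(N→L) = 98.00° ✓; |NV| = 8.000 ✓; ∠(NV, VA) = 90.00° ✓; |VA| = 8.300 ✗.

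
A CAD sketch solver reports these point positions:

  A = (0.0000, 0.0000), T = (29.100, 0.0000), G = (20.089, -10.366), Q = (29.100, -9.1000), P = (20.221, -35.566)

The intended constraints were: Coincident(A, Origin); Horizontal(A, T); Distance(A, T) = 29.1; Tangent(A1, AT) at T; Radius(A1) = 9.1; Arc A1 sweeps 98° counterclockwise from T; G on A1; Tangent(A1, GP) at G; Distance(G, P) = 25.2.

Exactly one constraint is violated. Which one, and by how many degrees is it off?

Tangent(A1, GP) at G — off by 7.70°.

A = (0.00, 0.00) ✓; A.y = 0.00, T.y = 0.00 ✓; |AT| = 29.10 ✓; ∠(QT, TA) = 90.00° ✓; |QT| = 9.100 ✓; bearing(Q→G) − bearing(Q→T) = 98.00° ✓; |QG| = 9.099 ✓; ∠(QG, GP) = 97.70° ✗; |GP| = 25.20 ✓.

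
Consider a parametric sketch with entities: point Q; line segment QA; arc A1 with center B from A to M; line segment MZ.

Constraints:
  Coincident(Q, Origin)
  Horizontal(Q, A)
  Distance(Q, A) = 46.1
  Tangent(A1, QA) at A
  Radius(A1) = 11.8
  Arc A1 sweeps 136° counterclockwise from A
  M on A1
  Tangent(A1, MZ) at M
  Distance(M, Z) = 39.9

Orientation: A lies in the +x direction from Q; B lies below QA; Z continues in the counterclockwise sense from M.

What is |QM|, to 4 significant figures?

42.99

Q is at the origin; QA is horizontal with |QA| = 46.1 and A on the +x side, so A = (46.10, 0.000). Since A1 is tangent to QA there, BA ⟂ QA, so B = A + (0, -11.8) = (46.10, -11.80). On A1, A sits at bearing 90° from B; a 136° counterclockwise sweep puts M at bearing 226°, so M = B + 11.8·(cos 226°, sin 226°) = (37.90, -20.29). Then |QM| = |M − Q| = 42.99.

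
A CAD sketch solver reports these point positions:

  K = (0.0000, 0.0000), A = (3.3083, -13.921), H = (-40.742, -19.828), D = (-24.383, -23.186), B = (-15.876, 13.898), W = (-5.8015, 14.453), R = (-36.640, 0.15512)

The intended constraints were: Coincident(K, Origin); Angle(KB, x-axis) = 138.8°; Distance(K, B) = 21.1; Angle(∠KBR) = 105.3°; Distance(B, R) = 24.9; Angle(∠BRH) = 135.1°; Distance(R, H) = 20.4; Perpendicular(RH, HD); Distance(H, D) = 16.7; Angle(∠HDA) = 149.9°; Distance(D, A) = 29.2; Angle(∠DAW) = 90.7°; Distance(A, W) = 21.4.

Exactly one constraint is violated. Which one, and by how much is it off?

Distance(A, W) = 21.4 — off by 8.40.

K = (0.00, 0.00) ✓; KB at 138.8° ✓; |KB| = 21.10 ✓; ∠KBR = 105.3° ✓; |BR| = 24.90 ✓; ∠BRH = 135.1° ✓; |RH| = 20.40 ✓; ∠(RH, HD) = 90.00° ✓; |HD| = 16.70 ✓; ∠HDA = 149.9° ✓; |DA| = 29.20 ✓; ∠DAW = 90.70° ✓; |AW| = 29.80 ✗.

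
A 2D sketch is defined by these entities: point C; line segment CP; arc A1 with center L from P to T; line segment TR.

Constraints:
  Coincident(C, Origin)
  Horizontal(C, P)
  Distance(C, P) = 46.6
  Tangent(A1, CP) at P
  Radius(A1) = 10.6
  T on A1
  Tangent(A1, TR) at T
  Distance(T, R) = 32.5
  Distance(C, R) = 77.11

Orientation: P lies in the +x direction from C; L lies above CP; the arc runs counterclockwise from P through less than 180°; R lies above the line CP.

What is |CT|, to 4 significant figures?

57.08

C is at the origin; C and P share the same y with |CP| = 46.6 and P on the +x side, so P = (46.60, 0.000). Since A1 is tangent to CP there, LP ⟂ CP, so L = P + (0, 10.6) = (46.60, 10.60). Since LT ⟂ TR (tangency), |LR| = √(10.6² + 32.5²) = 34.18 regardless of where T sits on A1. So R lies on both circle(C, 77.11) and circle(L, 34.18); the above-CP intersection is R = (67.14, 37.93). T is the foot of the tangent from R: T = (56.63, 7.173).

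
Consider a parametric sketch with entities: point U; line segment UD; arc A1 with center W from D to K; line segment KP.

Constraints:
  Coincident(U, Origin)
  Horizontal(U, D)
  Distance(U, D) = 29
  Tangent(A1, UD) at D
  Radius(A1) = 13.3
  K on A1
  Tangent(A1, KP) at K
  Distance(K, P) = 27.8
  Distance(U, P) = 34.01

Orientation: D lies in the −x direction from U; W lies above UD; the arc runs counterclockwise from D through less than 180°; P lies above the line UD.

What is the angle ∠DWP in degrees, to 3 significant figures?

131°

U is at the origin; U and D share the same y with |UD| = 29.0 and D on the −x side, so D = (-29.0, 0.00). A1 meets UD tangentially, so WD is at right angles to UD, so W = D + (0, 13.3) = (-29.0, 13.3). Since WK ⟂ KP (tangency), |WP| = √(13.3² + 27.8²) = 30.8 regardless of where K sits on A1. So P lies on both circle(U, 34.01) and circle(W, 30.8); the above-UD intersection is P = (-5.74, 33.5). K is the foot of the tangent from P: K = (-16.8, 8.01).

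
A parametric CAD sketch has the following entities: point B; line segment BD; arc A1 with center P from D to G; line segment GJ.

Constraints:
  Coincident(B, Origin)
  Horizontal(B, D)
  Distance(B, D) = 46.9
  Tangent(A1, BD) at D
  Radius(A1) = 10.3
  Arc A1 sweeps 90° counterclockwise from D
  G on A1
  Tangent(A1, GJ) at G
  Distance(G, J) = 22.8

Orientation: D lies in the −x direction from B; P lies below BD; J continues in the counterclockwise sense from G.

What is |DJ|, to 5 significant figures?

34.666

B is at the origin; BD is horizontal with |BD| = 46.9 and D on the −x side, so D = (-46.900, 0.0000). A1 meets BD tangentially, so PD is at right angles to BD, so P = D + (0, -10.3) = (-46.900, -10.300). On A1, D sits at bearing 90° from P; a 90° counterclockwise sweep puts G at bearing 180°, so G = P + 10.3·(cos 180°, sin 180°) = (-57.200, -10.300). The tangent condition forces PG to be normal to GJ, so GJ runs along (−sin 180°, cos 180°); with |GJ| = 22.8, J = (-57.200, -33.100). Then |DJ| = |J − D| = 34.666.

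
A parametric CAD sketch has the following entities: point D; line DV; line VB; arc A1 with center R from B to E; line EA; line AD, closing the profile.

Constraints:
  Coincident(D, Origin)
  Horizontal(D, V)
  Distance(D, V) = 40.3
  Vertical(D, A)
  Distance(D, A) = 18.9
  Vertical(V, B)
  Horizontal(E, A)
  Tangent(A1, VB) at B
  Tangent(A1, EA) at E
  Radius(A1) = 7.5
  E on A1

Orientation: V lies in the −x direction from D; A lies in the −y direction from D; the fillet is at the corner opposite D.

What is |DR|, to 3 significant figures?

34.7

D is at the origin; DV is horizontal with |DV| = 40.3 and V on the −x side, so V = (-40.3, 0.00). D and A share the same x with |DA| = 18.9 and A on the −y side, so A = (0.00, -18.9). The virtual corner opposite D is at (-40.3, -18.9). Since A1 is tangent to VB there, RB ⟂ VB and A1 meets EA tangentially, so RE is at right angles to EA, with radius 7.5, so the center R sits 7.5 in from both sides at R = (-32.8, -11.4). Then |DR| = |R − D| = 34.7.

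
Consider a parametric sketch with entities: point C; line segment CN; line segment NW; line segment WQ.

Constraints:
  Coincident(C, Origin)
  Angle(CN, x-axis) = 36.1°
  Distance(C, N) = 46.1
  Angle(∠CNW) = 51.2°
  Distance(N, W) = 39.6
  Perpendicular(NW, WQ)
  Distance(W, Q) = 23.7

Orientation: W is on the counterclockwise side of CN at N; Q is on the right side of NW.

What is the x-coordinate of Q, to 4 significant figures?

5.190

∠CNW = 51.2°, so NW runs at 36.1° + (180° − 51.2°) = 164.9° from the x-axis; with |NW| = 39.6, W = N + 39.6·(cos 164.9°, sin 164.9°) = (-0.9844, 37.48). The perpendicularity gives WQ at right angles to NW; with |WQ| = 23.7 on the right of NW, Q = W + 23.7·(0.2605, 0.9655) = (5.190, 60.36). So Q.x = 5.190.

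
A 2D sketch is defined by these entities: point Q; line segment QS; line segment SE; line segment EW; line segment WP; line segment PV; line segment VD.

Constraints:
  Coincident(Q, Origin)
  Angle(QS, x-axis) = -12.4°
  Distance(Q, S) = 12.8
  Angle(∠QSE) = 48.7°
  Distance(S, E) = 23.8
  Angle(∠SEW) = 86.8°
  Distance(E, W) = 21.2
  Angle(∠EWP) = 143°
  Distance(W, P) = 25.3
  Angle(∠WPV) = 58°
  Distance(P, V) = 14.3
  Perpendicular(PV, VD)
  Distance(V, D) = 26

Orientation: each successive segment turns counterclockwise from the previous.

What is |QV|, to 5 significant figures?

18.454

Q is at the origin; QS runs at -12.4° with length 12.8, so S = (12.501, -2.7486). ∠QSE = 48.7° gives SE at 118.90° from the x-axis; with |SE| = 23.8, E = (0.99928, 18.087). ∠SEW = 86.8° gives EW at -147.90° from the x-axis; with |EW| = 21.2, W = (-16.960, 6.8218). ∠EWP = 143.0° gives WP at -110.90° from the x-axis; with |WP| = 25.3, P = (-25.985, -16.814). ∠WPV = 58.0° gives PV at 11.100° from the x-axis; with |PV| = 14.3, V = (-11.953, -14.061). Then |QV| = |V − Q| = 18.454.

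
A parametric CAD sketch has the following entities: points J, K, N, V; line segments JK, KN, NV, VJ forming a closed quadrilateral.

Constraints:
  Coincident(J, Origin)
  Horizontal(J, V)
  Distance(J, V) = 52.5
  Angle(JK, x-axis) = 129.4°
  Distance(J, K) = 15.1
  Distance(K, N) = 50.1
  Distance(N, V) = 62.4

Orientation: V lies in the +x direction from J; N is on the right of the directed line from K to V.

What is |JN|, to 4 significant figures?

37.08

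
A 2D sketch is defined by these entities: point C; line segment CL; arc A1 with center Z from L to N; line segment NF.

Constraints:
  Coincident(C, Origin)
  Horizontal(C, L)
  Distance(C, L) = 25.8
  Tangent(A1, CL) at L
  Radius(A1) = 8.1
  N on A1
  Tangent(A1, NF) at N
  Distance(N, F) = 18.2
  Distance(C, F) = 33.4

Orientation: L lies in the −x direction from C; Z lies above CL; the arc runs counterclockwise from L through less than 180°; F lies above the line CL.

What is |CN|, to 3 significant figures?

19.9

Checks: |ZN| = 8.100 ✓; ∠(ZN, NF) = 90.00° ✓; |NF| = 18.20 ✓; |CF| = 33.40 ✓.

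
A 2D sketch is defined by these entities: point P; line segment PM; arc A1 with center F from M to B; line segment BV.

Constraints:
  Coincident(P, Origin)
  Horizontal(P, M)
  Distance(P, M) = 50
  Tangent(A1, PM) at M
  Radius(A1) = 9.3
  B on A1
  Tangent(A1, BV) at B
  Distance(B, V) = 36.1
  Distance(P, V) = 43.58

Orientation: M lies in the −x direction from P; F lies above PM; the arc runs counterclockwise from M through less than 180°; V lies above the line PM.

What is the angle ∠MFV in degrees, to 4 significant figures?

136.3°

P is at the origin; P and M share the same y with |PM| = 50.0 and M on the −x side, so M = (-50.00, 0.000). Since A1 is tangent to PM there, FM ⟂ PM, so F = M + (0, 9.3) = (-50.00, 9.300). Since FB ⟂ BV (tangency), |FV| = √(9.3² + 36.1²) = 37.28 regardless of where B sits on A1. So V lies on both circle(P, 43.58) and circle(F, 37.28); the above-PM intersection is V = (-24.22, 36.23). B is the foot of the tangent from V: B = (-41.89, 4.748).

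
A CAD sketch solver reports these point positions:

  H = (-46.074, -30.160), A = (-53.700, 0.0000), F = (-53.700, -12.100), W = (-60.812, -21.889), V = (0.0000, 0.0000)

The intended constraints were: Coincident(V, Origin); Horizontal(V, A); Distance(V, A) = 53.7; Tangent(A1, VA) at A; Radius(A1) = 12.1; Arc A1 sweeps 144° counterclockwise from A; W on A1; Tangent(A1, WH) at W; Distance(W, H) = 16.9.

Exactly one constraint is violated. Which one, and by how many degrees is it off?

Tangent(A1, WH) at W — off by 6.70°.

V = (0.00, 0.00) ✓; V.y = 0.00, A.y = 0.00 ✓; |VA| = 53.70 ✓; ∠(FA, AV) = 90.00° ✓; |FA| = 12.10 ✓; bearing(F→W) − bearing(F→A) = 144.0° ✓; |FW| = 12.10 ✓; ∠(FW, WH) = 83.30° ✗; |WH| = 16.90 ✓.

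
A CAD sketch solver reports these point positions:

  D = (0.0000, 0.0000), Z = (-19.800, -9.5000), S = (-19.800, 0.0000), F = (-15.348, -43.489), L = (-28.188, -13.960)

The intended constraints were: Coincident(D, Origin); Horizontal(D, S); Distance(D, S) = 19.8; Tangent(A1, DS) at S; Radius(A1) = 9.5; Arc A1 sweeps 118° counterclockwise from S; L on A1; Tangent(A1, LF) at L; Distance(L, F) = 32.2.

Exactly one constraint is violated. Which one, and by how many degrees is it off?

Tangent(A1, LF) at L — off by 4.50°.

D = (0.00, 0.00) ✓; D.y = 0.00, S.y = 0.00 ✓; |DS| = 19.80 ✓; ∠(ZS, SD) = 90.00° ✓; |ZS| = 9.500 ✓; bearing(Z→L) − bearing(Z→S) = 118.0° ✓; |ZL| = 9.500 ✓; ∠(ZL, LF) = 94.50° ✗; |LF| = 32.20 ✓.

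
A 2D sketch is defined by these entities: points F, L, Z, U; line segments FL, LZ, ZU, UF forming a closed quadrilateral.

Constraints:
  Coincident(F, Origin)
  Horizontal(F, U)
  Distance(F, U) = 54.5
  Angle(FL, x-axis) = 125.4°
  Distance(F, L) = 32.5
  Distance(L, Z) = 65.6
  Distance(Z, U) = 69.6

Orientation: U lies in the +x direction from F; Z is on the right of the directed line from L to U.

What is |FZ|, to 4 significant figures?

37.68

F is at the origin; FU is horizontal with |FU| = 54.5 and U in +x, so U = (54.5, 0). FL runs at 125.4° with |FL| = 32.5, so L = (-18.83, 26.49). Z is determined by |LZ| = 65.6 and |ZU| = 69.6 together: it lies at the intersection of circle(L, 65.6) and circle(U, 69.6). With |LU| = 77.97, the foot of the radical line on LU is 35.51 from L and the perpendicular offset is √(65.6² − 35.51²) = 55.16. Taking the right-of-LU solution: Z = (-4.166, -37.45).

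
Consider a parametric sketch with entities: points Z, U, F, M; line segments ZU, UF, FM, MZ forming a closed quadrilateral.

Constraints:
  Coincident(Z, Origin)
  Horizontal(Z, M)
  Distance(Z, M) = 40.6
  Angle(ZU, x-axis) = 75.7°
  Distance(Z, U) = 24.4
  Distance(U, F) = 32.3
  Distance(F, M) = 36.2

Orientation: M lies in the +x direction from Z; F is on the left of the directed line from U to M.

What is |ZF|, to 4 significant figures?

50.78

Checks: |UF| = 32.30 ✓; |FM| = 36.20 ✓.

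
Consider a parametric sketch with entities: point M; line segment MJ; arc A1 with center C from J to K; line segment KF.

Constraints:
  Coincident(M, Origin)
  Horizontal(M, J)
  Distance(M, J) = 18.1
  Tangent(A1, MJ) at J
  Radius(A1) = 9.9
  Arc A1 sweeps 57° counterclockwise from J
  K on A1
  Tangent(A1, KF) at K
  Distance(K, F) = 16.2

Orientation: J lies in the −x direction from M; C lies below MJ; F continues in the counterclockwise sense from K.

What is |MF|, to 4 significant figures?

39.60

M is at the origin; MJ is horizontal with |MJ| = 18.1 and J on the −x side, so J = (-18.10, 0.000). Since A1 is tangent to MJ there, CJ ⟂ MJ, so C = J + (0, -9.9) = (-18.10, -9.900). On A1, J sits at bearing 90° from C; a 57° counterclockwise sweep puts K at bearing 147°, so K = C + 9.9·(cos 147°, sin 147°) = (-26.40, -4.508). The tangent condition forces CK to be normal to KF, so KF runs along (−sin 147°, cos 147°); with |KF| = 16.2, F = (-35.23, -18.09). Then |MF| = |F − M| = 39.60.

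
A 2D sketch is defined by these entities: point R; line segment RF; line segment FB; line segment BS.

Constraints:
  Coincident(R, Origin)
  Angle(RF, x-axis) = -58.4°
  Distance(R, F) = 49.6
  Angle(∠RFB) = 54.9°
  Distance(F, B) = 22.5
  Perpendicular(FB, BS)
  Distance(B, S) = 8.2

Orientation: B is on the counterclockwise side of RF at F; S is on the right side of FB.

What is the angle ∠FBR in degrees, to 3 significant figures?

98.4°

R is at the origin; RF runs at -58.4° with length 49.6, so F = 49.6·(cos -58.4°, sin -58.4°) = (26.0, -42.2). ∠RFB = 54.9°, so FB runs at -58.4° + (180° − 54.9°) = 66.7° from the x-axis; with |FB| = 22.5, B = F + 22.5·(cos 66.7°, sin 66.7°) = (34.9, -21.6). Then cos ∠FBR = BF·BR / (|BF||BR|), giving 98.4°.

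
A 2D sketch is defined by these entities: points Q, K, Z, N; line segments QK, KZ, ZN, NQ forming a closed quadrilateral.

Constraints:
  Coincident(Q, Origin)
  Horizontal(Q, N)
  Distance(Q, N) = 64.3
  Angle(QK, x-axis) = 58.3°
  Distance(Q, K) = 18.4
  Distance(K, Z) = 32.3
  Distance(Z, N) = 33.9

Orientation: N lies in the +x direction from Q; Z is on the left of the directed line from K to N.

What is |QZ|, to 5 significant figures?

47.506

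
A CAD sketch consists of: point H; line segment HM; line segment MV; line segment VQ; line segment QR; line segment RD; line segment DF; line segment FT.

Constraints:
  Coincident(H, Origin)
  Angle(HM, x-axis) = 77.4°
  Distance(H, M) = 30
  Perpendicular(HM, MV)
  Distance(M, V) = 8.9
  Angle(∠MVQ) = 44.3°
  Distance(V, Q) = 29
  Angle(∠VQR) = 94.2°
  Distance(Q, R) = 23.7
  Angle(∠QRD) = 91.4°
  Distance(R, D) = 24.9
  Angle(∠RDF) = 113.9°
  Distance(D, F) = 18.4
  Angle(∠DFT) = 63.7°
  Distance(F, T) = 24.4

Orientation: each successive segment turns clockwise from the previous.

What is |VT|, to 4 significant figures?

22.96

∠RDF = 113.9° gives DF at -28.80° from the x-axis; with |DF| = 18.4, F = (12.59, 37.52). ∠DFT = 63.7° gives FT at -145.1° from the x-axis; with |FT| = 24.4, T = (-7.421, 23.56). Then |VT| = |T − V| = 22.96.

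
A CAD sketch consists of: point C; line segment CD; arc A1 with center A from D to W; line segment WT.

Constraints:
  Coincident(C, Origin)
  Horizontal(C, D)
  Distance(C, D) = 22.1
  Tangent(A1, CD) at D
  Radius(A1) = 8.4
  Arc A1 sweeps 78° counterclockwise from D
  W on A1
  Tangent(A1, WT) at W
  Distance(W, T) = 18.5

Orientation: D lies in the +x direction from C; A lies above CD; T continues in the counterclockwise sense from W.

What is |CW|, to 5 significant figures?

31.038

C is at the origin; CD is horizontal with |CD| = 22.1 and D on the +x side, so D = (22.100, 0.0000). A1 meets CD tangentially, so AD is at right angles to CD, so A = D + (0, 8.4) = (22.100, 8.4000). On A1, D sits at bearing -90° from A; a 78° counterclockwise sweep puts W at bearing -12°, so W = A + 8.4·(cos -12°, sin -12°) = (30.316, 6.6535). Then |CW| = |W − C| = 31.038.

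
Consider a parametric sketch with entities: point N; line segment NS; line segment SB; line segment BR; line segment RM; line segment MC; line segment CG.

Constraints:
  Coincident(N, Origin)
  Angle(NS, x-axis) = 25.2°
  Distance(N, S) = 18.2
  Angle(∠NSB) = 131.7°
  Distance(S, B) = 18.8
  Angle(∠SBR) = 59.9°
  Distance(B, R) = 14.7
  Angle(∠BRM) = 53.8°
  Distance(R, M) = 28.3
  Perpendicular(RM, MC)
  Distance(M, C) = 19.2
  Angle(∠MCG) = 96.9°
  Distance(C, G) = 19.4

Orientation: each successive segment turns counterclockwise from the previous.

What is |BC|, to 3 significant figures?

20.9

∠BRM = 53.8° gives RM at -40.2° from the x-axis; with |RM| = 28.3, M = (29.1, 4.05). RM is perpendicular to MC, so MC runs at 49.8°; with |MC| = 19.2, C = (41.5, 18.7). Then |BC| = |C − B| = 20.9.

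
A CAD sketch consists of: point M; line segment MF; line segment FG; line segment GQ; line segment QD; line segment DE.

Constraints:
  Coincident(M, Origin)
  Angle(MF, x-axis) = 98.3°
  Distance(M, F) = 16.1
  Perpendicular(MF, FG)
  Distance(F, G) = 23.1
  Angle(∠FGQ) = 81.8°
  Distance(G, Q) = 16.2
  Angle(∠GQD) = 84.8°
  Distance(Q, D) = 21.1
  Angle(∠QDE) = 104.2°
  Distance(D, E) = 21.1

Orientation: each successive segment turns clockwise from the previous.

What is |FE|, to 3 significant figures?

9.95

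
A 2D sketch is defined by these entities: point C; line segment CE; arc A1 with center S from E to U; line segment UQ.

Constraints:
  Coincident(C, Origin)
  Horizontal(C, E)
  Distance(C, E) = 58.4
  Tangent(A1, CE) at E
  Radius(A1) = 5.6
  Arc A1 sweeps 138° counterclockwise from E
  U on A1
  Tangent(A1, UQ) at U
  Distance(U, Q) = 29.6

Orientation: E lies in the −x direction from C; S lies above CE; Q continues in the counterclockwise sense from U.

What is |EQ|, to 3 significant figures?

34.7

C is at the origin; CE is horizontal with |CE| = 58.4 and E on the −x side, so E = (-58.4, 0.00). A1 meets CE tangentially, so SE is at right angles to CE, so S = E + (0, 5.6) = (-58.4, 5.60). On A1, E sits at bearing -90° from S; a 138° counterclockwise sweep puts U at bearing 48°, so U = S + 5.6·(cos 48°, sin 48°) = (-54.7, 9.76). The tangent condition forces SU to be normal to UQ, so UQ runs along (−sin 48°, cos 48°); with |UQ| = 29.6, Q = (-76.6, 29.6). Then |EQ| = |Q − E| = 34.7.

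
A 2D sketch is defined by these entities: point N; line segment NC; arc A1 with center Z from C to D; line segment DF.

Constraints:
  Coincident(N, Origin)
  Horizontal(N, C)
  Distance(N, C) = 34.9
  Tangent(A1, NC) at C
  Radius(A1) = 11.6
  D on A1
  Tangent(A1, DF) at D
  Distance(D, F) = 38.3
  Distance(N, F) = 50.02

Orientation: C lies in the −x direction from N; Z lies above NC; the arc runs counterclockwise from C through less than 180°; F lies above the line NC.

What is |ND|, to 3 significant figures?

25.3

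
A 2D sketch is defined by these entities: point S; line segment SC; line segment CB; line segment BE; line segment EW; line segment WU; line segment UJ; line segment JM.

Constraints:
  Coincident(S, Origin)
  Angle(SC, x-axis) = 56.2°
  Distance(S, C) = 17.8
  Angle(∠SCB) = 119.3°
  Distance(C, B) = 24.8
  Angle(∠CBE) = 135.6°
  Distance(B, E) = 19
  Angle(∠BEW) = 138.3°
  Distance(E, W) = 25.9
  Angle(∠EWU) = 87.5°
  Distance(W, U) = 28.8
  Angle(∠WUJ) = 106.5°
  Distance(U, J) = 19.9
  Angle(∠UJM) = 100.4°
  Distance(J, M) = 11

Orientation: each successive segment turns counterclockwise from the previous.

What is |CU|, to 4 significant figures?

41.42

S is at the origin; SC runs at 56.2° with length 17.8, so C = (9.902, 14.79). ∠SCB = 119.3° gives CB at 116.9° from the x-axis; with |CB| = 24.8, B = (-1.318, 36.91). ∠CBE = 135.6° gives BE at 161.3° from the x-axis; with |BE| = 19.0, E = (-19.32, 43.00). ∠BEW = 138.3° gives EW at -157.0° from the x-axis; with |EW| = 25.9, W = (-43.16, 32.88). ∠EWU = 87.5° gives WU at -64.50° from the x-axis; with |WU| = 28.8, U = (-30.76, 6.885). Then |CU| = |U − C| = 41.42.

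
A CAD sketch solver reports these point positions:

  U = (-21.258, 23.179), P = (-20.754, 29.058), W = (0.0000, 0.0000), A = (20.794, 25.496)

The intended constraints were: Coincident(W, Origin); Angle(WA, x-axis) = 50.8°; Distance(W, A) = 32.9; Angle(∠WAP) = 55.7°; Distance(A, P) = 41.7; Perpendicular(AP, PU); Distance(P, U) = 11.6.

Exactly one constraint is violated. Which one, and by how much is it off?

Distance(P, U) = 11.6 — off by 5.70.

W = (0.00, 0.00) ✓; WA at 50.80° ✓; |WA| = 32.90 ✓; ∠WAP = 55.70° ✓; |AP| = 41.70 ✓; ∠(AP, PU) = 90.00° ✓; |PU| = 5.901 ✗.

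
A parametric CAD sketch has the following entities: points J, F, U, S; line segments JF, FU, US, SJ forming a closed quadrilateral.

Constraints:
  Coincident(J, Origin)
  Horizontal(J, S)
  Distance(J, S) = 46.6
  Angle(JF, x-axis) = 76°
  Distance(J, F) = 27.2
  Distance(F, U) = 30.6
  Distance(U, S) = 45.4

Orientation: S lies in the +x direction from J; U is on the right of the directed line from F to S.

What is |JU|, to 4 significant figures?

3.996

Checks: |FU| = 30.60 ✓; |US| = 45.40 ✓.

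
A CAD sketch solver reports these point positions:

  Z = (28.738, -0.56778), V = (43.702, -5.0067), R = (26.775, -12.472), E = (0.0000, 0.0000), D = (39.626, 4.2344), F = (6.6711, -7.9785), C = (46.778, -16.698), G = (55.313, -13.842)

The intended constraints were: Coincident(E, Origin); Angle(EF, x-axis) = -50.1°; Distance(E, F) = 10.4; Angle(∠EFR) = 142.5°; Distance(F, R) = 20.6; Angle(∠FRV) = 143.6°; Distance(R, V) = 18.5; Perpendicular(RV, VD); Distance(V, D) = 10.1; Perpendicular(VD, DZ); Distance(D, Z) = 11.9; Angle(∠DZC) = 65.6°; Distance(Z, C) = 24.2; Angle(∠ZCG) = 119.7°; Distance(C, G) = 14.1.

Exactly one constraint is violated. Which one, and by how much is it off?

Distance(C, G) = 14.1 — off by 5.10.

E = (0.00, 0.00) ✓; EF at -50.10° ✓; |EF| = 10.40 ✓; ∠EFR = 142.5° ✓; |FR| = 20.60 ✓; ∠FRV = 143.6° ✓; |RV| = 18.50 ✓; ∠(RV, VD) = 90.00° ✓; |VD| = 10.10 ✓; ∠(VD, DZ) = 90.00° ✓; |DZ| = 11.90 ✓; ∠DZC = 65.60° ✓; |ZC| = 24.20 ✓; ∠ZCG = 119.7° ✓; |CG| = 9.000 ✗.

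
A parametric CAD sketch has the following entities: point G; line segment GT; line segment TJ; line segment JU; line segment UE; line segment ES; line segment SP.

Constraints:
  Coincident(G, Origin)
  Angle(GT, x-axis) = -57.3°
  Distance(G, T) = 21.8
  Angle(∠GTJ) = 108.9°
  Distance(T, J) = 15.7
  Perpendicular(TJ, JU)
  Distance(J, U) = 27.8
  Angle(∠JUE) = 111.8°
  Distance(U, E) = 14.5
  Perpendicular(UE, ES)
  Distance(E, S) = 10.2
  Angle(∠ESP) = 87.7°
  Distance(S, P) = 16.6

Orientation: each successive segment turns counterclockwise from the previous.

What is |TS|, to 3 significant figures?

23.8

G is at the origin; GT runs at -57.3° with length 21.8, so T = (11.8, -18.3). ∠GTJ = 108.9° gives TJ at 13.8° from the x-axis; with |TJ| = 15.7, J = (27.0, -14.6). TJ ⟂ JU, so JU runs at 104°; with |JU| = 27.8, U = (20.4, 12.4). ∠JUE = 111.8° gives UE at 172° from the x-axis; with |UE| = 14.5, E = (6.03, 14.4). UE ⟂ ES, so ES runs at -98.0°; with |ES| = 10.2, S = (4.61, 4.31). Then |TS| = |S − T| = 23.8.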